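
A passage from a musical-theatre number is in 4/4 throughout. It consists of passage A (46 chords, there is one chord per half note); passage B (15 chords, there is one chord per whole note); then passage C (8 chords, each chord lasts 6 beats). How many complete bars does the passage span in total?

A: 46 × 2 = 92 beats = 23 bars.
B: 15 × 4 = 60 beats = 15 bars.
C: 8 × 6 = 48 beats = 12 bars.
Total: 23 + 15 + 12 = 50 bars.

50 bars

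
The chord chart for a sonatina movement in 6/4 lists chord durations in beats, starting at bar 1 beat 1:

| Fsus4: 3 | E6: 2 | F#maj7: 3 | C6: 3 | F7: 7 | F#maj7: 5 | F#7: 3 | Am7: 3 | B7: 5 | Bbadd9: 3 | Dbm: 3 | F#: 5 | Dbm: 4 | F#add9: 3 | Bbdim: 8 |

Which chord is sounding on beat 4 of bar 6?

Beat 4 of bar 6 is beat (6−1)×6 + 4 = 34 overall.
Running totals: Fsus4 ends at 3, E6 ends at 5, F#maj7 ends at 8, C6 ends at 11, F7 ends at 18, F#maj7 ends at 23, F#7 ends at 26, Am7 ends at 29, B7 ends at 34.
Beat 34 falls within B7.

B7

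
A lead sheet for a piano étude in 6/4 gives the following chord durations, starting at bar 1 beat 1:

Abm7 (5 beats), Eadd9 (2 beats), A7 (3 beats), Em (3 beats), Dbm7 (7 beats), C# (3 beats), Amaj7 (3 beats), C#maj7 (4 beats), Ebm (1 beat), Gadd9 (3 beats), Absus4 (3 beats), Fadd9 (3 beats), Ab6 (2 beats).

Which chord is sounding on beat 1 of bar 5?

Amaj7

Beat 1 of bar 5 is beat (5−1)×6 + 1 = 25 overall.
Running totals: Abm7 ends at 5, Eadd9 ends at 7, A7 ends at 10, Em ends at 13, Dbm7 ends at 20, C# ends at 23, Amaj7 ends at 26.
Beat 25 falls within Amaj7.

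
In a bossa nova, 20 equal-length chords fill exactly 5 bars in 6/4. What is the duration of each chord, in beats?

1.5 beats

5 bars × 6 beats/bar = 30 beats total.
30 beats ÷ 20 chords = 1.5 beats per chord.
(That is a dotted quarter note.)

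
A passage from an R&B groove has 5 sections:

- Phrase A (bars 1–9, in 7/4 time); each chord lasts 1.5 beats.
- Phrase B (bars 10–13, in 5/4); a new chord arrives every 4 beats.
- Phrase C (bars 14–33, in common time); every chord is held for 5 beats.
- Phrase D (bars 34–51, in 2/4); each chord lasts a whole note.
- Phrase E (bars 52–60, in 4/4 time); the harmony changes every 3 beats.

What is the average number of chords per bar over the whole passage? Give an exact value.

A: 9 bars of 7 beats is 63 beats; at 1.5 beats each that's 42 chords.
B: 4 bars of 5 beats is 20 beats; at 4 beats each that's 5 chords.
C: 20 bars of 4 beats is 80 beats; at 5 beats each that's 16 chords.
D: 18 bars of 2 beats is 36 beats; at 4 beats each that's 9 chords.
E: 9 bars of 4 beats is 36 beats; at 3 beats each that's 12 chords.
Overall: 84 chords over 60 bars → 84/60 = 1.4 chords per bar.

1.4 chords per bar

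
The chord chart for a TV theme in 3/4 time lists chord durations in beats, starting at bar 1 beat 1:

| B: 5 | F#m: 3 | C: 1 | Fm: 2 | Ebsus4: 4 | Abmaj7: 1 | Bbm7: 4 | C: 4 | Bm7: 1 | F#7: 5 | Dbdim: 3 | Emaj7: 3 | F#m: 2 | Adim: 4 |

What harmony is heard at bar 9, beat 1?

Beat 1 of bar 9 is beat (9−1)×3 + 1 = 25 overall.
Running totals: B ends at 5, F#m ends at 8, C ends at 9, Fm ends at 11, Ebsus4 ends at 15, Abmaj7 ends at 16, Bbm7 ends at 20, C ends at 24, Bm7 ends at 25.
Beat 25 falls within Bm7.

Bm7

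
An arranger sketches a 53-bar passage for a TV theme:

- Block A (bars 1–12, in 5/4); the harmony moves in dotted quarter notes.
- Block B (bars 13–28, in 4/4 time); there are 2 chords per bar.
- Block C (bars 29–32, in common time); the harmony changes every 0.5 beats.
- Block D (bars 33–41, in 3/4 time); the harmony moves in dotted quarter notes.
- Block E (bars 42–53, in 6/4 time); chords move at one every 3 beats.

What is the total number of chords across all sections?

146 chords

A: 12·5 = 60 beats, 60/1.5 = 40 chords.
B: 16·4 = 64 beats, 64/2 = 32 chords.
C: 4·4 = 16 beats, 16/0.5 = 32 chords.
D: 9·3 = 27 beats, 27/1.5 = 18 chords.
E: 12·6 = 72 beats, 72/3 = 24 chords.
Total: 40 + 32 + 32 + 18 + 24 = 146.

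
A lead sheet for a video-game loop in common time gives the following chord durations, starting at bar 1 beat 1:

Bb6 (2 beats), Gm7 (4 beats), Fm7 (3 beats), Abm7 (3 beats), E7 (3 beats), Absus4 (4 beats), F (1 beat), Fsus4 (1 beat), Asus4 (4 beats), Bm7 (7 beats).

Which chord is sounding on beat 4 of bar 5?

F

Beat 4 of bar 5 is beat (5−1)×4 + 4 = 20 overall.
Running totals: Bb6 ends at 2, Gm7 ends at 6, Fm7 ends at 9, Abm7 ends at 12, E7 ends at 15, Absus4 ends at 19, F ends at 20.
Beat 20 falls within F.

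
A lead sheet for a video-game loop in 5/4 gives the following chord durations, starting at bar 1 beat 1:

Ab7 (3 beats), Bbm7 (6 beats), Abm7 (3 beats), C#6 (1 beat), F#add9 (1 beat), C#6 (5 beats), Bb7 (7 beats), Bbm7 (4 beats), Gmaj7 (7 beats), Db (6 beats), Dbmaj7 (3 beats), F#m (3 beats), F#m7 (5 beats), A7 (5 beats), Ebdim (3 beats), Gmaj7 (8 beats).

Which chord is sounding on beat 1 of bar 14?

Gmaj7

Beat 1 of bar 14 is beat (14−1)×5 + 1 = 66 overall.
Running totals: Ab7 ends at 3, Bbm7 ends at 9, Abm7 ends at 12, C#6 ends at 13, F#add9 ends at 14, C#6 ends at 19, Bb7 ends at 26, Bbm7 ends at 30, Gmaj7 ends at 37, Db ends at 43, Dbmaj7 ends at 46, F#m ends at 49, F#m7 ends at 54, A7 ends at 59, Ebdim ends at 62, Gmaj7 ends at 70.
Beat 66 falls within Gmaj7.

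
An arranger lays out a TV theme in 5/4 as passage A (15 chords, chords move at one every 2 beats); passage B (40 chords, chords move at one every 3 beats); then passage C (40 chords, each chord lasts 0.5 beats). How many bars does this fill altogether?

34 bars

A: 15 × 2 = 30 beats = 6 bars.
B: 40 × 3 = 120 beats = 24 bars.
C: 40 × 0.5 = 20 beats = 4 bars.
Total: 6 + 24 + 4 = 34 bars.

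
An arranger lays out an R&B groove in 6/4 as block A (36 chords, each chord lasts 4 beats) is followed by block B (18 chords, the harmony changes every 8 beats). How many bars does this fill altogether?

48 bars

A: 36 × 4 = 144 beats = 24 bars.
B: 18 × 8 = 144 beats = 24 bars.
Total: 24 + 24 = 48 bars.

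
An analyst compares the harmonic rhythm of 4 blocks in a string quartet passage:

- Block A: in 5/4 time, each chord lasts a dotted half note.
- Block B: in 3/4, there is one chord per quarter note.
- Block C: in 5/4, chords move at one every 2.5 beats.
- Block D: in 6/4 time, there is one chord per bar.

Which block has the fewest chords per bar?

A: 5 beats/bar ÷ 3 beats/chord = 5/3 chords/bar.
B: 3 beats/bar ÷ 1 beat/chord = 3 chords/bar.
C: 5 beats/bar ÷ 2.5 beats/chord = 2 chords/bar.
D: 6 beats/bar ÷ 6 beats/chord = 1 chord/bar.
Slowest is D at 1 chords/bar.

Block D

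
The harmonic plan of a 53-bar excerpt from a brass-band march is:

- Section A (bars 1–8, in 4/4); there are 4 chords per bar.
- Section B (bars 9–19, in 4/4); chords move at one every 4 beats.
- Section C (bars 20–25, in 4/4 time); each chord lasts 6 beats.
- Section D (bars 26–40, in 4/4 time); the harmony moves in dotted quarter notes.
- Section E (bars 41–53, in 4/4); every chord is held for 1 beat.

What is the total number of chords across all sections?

139 chords

A: 8 bars × 4 beats = 32 beats; 1 beat/chord → 32 chords.
B: 11 bars × 4 beats = 44 beats; 4 beats/chord → 11 chords.
C: 6 bars × 4 beats = 24 beats; 6 beats/chord → 4 chords.
D: 15 bars × 4 beats = 60 beats; 1.5 beats/chord → 40 chords.
E: 13 bars × 4 beats = 52 beats; 1 beat/chord → 52 chords.
Total: 32 + 11 + 4 + 40 + 52 = 139.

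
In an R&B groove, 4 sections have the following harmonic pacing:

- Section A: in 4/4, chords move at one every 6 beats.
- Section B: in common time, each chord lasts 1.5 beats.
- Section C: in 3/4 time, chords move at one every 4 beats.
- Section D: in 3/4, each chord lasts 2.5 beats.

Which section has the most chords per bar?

A: 4 beats/bar ÷ 6 beats/chord = 2/3 chords/bar.
B: 4 beats/bar ÷ 1.5 beats/chord = 8/3 chords/bar.
C: 3 beats/bar ÷ 4 beats/chord = 0.75 chords/bar.
D: 3 beats/bar ÷ 2.5 beats/chord = 1.2 chords/bar.
Fastest is B at 8/3 chords/bar.

Section B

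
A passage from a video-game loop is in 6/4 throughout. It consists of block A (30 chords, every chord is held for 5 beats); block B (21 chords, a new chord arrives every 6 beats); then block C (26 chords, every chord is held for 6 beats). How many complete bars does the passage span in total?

72 bars

A: 30 × 5 = 150 beats = 25 bars.
B: 21 × 6 = 126 beats = 21 bars.
C: 26 × 6 = 156 beats = 26 bars.
Total: 25 + 21 + 26 = 72 bars.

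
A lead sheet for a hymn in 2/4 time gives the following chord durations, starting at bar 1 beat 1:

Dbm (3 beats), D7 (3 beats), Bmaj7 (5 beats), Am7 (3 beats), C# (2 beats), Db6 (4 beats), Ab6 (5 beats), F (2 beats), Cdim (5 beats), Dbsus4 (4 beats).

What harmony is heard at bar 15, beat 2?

Cdim

Beat 2 of bar 15 is beat (15−1)×2 + 2 = 30 overall.
Running totals: Dbm ends at 3, D7 ends at 6, Bmaj7 ends at 11, Am7 ends at 14, C# ends at 16, Db6 ends at 20, Ab6 ends at 25, F ends at 27, Cdim ends at 32.
Beat 30 falls within Cdim.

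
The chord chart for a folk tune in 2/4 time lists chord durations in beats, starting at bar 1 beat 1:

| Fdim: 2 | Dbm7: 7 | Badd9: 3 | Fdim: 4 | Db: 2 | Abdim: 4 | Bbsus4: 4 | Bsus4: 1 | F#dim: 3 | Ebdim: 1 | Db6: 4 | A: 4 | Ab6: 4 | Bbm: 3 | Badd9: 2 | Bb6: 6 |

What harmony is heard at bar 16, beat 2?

Beat 2 of bar 16 is beat (16−1)×2 + 2 = 32 overall.
Running totals: Fdim ends at 2, Dbm7 ends at 9, Badd9 ends at 12, Fdim ends at 16, Db ends at 18, Abdim ends at 22, Bbsus4 ends at 26, Bsus4 ends at 27, F#dim ends at 30, Ebdim ends at 31, Db6 ends at 35.
Beat 32 falls within Db6.

Db6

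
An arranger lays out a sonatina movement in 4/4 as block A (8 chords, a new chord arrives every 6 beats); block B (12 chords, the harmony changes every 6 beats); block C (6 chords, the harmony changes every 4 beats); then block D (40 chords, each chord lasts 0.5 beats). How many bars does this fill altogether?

41 bars

A: 8 × 6 = 48 beats = 12 bars.
B: 12 × 6 = 72 beats = 18 bars.
C: 6 × 4 = 24 beats = 6 bars.
D: 40 × 0.5 = 20 beats = 5 bars.
Total: 12 + 18 + 6 + 5 = 41 bars.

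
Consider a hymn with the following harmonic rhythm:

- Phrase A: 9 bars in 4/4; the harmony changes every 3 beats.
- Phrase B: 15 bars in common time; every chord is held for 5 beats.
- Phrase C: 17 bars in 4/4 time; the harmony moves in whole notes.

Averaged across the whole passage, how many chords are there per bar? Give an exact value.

1 chords per bar

A: 9 × 4 = 36 beats ÷ 3 = 12 chords.
B: 15 × 4 = 60 beats ÷ 5 = 12 chords.
C: 17 × 4 = 68 beats ÷ 4 = 17 chords.
Overall: 41 chords over 41 bars → 41/41 = 1 chords per bar.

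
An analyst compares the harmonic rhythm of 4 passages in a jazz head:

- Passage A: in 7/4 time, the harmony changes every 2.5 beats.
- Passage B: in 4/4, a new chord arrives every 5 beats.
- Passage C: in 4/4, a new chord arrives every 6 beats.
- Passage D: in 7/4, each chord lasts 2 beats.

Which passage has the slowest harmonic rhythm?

Passage C

A: 7/2.5 = 2.8 chords/bar.
B: 4/5 = 0.8 chords/bar.
C: 4/6 = 2/3 chords/bar.
D: 7/2 = 3.5 chords/bar.
Slowest is C at 2/3 chords/bar.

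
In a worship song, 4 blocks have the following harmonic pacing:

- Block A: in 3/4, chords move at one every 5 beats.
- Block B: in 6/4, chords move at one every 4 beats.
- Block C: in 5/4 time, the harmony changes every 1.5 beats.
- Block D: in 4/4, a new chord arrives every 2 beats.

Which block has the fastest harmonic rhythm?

Block C

A: 3 beats/bar ÷ 5 beats/chord = 0.6 chords/bar.
B: 6 beats/bar ÷ 4 beats/chord = 1.5 chords/bar.
C: 5 beats/bar ÷ 1.5 beats/chord = 10/3 chords/bar.
D: 4 beats/bar ÷ 2 beats/chord = 2 chords/bar.
Fastest is C at 10/3 chords/bar.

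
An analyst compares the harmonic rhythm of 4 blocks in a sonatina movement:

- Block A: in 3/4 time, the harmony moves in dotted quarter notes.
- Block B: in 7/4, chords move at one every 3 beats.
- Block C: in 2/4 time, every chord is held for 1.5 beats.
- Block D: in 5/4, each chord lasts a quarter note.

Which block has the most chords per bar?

Block D

A: 3/1.5 = 2 chords/bar.
B: 7/3 = 7/3 chords/bar.
C: 2/1.5 = 4/3 chords/bar.
D: 5/1 = 5 chords/bar.
Fastest is D at 5 chords/bar.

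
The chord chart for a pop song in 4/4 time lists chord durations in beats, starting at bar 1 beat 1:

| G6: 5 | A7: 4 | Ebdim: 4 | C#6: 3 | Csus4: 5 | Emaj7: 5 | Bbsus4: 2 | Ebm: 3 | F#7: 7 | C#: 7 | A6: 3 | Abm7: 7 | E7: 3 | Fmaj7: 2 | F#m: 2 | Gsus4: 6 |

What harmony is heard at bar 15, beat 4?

Beat 4 of bar 15 is beat (15−1)×4 + 4 = 60 overall.
Running totals: G6 ends at 5, A7 ends at 9, Ebdim ends at 13, C#6 ends at 16, Csus4 ends at 21, Emaj7 ends at 26, Bbsus4 ends at 28, Ebm ends at 31, F#7 ends at 38, C# ends at 45, A6 ends at 48, Abm7 ends at 55, E7 ends at 58, Fmaj7 ends at 60.
Beat 60 falls within Fmaj7.

Fmaj7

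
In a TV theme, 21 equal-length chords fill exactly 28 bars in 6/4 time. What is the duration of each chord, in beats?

8 beats

28 bars × 6 beats/bar = 168 beats total.
168 beats ÷ 21 chords = 8 beats per chord.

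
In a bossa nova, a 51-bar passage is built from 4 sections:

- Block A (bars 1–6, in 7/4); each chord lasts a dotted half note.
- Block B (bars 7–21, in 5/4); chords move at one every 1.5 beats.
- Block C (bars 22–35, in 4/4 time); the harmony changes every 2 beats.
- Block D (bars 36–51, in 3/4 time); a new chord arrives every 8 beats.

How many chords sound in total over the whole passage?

98 chords

A: 6 bars × 7 beats = 42 beats; 3 beats/chord → 14 chords.
B: 15 bars × 5 beats = 75 beats; 1.5 beats/chord → 50 chords.
C: 14 bars × 4 beats = 56 beats; 2 beats/chord → 28 chords.
D: 16 bars × 3 beats = 48 beats; 8 beats/chord → 6 chords.
Total: 14 + 50 + 28 + 6 = 98.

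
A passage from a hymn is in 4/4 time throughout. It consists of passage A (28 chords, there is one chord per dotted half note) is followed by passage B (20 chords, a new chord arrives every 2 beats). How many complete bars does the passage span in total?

31 bars

A: 28 × 3 = 84 beats = 21 bars.
B: 20 × 2 = 40 beats = 10 bars.
Total: 21 + 10 = 31 bars.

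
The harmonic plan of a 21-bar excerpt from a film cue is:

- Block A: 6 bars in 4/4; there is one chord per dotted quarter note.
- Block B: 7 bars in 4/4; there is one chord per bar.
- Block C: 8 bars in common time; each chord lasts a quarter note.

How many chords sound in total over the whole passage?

A has 24 beats and chords last 1.5 each, so 16 chords.
B has 28 beats and chords last 4 each, so 7 chords.
C has 32 beats and chords last 1 each, so 32 chords.
Total: 16 + 7 + 32 = 55.

55 chords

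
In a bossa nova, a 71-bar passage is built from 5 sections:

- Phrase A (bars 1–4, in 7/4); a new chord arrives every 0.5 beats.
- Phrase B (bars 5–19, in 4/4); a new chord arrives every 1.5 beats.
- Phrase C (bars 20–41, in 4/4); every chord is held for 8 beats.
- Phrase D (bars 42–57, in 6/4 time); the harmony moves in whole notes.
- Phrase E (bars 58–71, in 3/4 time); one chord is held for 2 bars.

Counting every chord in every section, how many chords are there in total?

138 chords

A has 28 beats and chords last 0.5 each, so 56 chords.
B has 60 beats and chords last 1.5 each, so 40 chords.
C has 88 beats and chords last 8 each, so 11 chords.
D has 96 beats and chords last 4 each, so 24 chords.
E has 42 beats and chords last 6 each, so 7 chords.
Total: 56 + 40 + 11 + 24 + 7 = 138.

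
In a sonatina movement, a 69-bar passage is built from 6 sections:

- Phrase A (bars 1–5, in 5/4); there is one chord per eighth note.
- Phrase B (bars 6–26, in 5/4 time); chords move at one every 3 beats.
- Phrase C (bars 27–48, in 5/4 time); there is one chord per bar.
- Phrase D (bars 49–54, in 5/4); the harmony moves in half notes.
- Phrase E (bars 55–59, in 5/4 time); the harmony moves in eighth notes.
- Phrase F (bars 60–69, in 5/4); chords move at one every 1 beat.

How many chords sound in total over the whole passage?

A: 5 bars × 5 beats = 25 beats; 0.5 beats/chord → 50 chords.
B: 21 bars × 5 beats = 105 beats; 3 beats/chord → 35 chords.
C: 22 bars × 5 beats = 110 beats; 5 beats/chord → 22 chords.
D: 6 bars × 5 beats = 30 beats; 2 beats/chord → 15 chords.
E: 5 bars × 5 beats = 25 beats; 0.5 beats/chord → 50 chords.
F: 10 bars × 5 beats = 50 beats; 1 beat/chord → 50 chords.
Total: 50 + 35 + 22 + 15 + 50 + 50 = 222.

222 chords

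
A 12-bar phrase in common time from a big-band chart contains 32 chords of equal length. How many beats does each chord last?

12 bars × 4 beats/bar = 48 beats total.
48 beats ÷ 32 chords = 1.5 beats per chord.
(That is a dotted quarter note.)

1.5 beats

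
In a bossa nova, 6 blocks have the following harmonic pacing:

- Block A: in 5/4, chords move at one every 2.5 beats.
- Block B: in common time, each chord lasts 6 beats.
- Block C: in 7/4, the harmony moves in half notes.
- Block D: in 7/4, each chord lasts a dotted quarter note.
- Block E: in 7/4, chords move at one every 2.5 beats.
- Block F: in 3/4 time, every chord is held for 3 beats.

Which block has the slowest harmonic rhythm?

Block B

A: 5/2.5 = 2 chords/bar.
B: 4/6 = 2/3 chords/bar.
C: 7/2 = 3.5 chords/bar.
D: 7/1.5 = 14/3 chords/bar.
E: 7/2.5 = 2.8 chords/bar.
F: 3/3 = 1 chord/bar.
Slowest is B at 2/3 chords/bar.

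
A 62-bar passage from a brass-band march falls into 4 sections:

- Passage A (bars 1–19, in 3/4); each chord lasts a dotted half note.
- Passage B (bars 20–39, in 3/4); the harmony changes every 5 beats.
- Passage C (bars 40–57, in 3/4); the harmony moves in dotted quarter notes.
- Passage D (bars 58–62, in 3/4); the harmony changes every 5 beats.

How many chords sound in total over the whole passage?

70 chords

A: 19·3 = 57 beats, 57/3 = 19 chords.
B: 20·3 = 60 beats, 60/5 = 12 chords.
C: 18·3 = 54 beats, 54/1.5 = 36 chords.
D: 5·3 = 15 beats, 15/5 = 3 chords.
Total: 19 + 12 + 36 + 3 = 70.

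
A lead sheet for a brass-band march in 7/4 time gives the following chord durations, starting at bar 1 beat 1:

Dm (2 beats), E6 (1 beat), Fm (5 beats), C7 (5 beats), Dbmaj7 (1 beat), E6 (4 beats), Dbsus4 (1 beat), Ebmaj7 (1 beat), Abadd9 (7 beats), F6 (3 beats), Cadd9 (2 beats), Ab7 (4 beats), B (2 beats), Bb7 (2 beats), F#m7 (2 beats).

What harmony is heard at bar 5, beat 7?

Ab7

Beat 7 of bar 5 is beat (5−1)×7 + 7 = 35 overall.
Running totals: Dm ends at 2, E6 ends at 3, Fm ends at 8, C7 ends at 13, Dbmaj7 ends at 14, E6 ends at 18, Dbsus4 ends at 19, Ebmaj7 ends at 20, Abadd9 ends at 27, F6 ends at 30, Cadd9 ends at 32, Ab7 ends at 36.
Beat 35 falls within Ab7.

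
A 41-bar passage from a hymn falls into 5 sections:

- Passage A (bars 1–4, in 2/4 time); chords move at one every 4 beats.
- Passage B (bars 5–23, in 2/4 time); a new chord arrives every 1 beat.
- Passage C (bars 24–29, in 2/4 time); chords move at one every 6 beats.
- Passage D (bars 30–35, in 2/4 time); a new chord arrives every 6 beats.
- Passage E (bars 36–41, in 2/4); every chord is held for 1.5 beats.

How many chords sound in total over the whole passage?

52 chords

A: 4 bars × 2 beats = 8 beats; 4 beats/chord → 2 chords.
B: 19 bars × 2 beats = 38 beats; 1 beat/chord → 38 chords.
C: 6 bars × 2 beats = 12 beats; 6 beats/chord → 2 chords.
D: 6 bars × 2 beats = 12 beats; 6 beats/chord → 2 chords.
E: 6 bars × 2 beats = 12 beats; 1.5 beats/chord → 8 chords.
Total: 2 + 38 + 2 + 2 + 8 = 52.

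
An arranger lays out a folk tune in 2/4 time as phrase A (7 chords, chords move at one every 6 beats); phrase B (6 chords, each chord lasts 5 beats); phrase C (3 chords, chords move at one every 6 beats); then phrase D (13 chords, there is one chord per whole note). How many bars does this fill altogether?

71 bars

A: 7 × 6 = 42 beats = 21 bars.
B: 6 × 5 = 30 beats = 15 bars.
C: 3 × 6 = 18 beats = 9 bars.
D: 13 × 4 = 52 beats = 26 bars.
Total: 21 + 15 + 9 + 26 = 71 bars.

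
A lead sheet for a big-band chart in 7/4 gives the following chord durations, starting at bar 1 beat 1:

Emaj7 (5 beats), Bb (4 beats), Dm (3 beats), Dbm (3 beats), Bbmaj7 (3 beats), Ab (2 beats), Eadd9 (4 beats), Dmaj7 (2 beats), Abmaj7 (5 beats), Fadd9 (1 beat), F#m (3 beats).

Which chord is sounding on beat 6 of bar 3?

Beat 6 of bar 3 is beat (3−1)×7 + 6 = 20 overall.
Running totals: Emaj7 ends at 5, Bb ends at 9, Dm ends at 12, Dbm ends at 15, Bbmaj7 ends at 18, Ab ends at 20.
Beat 20 falls within Ab.

Ab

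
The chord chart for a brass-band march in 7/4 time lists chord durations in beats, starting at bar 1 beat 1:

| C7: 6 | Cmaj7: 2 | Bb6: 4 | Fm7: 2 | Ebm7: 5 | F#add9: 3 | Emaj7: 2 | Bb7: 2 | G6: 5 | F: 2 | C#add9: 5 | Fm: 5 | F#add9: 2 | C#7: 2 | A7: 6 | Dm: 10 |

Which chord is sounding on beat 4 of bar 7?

C#7

Beat 4 of bar 7 is beat (7−1)×7 + 4 = 46 overall.
Running totals: C7 ends at 6, Cmaj7 ends at 8, Bb6 ends at 12, Fm7 ends at 14, Ebm7 ends at 19, F#add9 ends at 22, Emaj7 ends at 24, Bb7 ends at 26, G6 ends at 31, F ends at 33, C#add9 ends at 38, Fm ends at 43, F#add9 ends at 45, C#7 ends at 47.
Beat 46 falls within C#7.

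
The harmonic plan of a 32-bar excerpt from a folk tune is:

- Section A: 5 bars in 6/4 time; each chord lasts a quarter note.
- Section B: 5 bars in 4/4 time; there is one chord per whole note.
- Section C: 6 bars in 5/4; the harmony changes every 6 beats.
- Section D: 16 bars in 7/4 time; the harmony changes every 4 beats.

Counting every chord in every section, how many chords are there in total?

A: 5·6 = 30 beats, 30/1 = 30 chords.
B: 5·4 = 20 beats, 20/4 = 5 chords.
C: 6·5 = 30 beats, 30/6 = 5 chords.
D: 16·7 = 112 beats, 112/4 = 28 chords.
Total: 30 + 5 + 5 + 28 = 68.

68 chords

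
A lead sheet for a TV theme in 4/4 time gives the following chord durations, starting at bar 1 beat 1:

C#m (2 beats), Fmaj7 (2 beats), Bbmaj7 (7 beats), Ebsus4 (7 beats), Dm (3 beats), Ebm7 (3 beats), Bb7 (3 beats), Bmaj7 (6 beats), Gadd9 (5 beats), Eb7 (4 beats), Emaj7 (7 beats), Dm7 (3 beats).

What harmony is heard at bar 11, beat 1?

Beat 1 of bar 11 is beat (11−1)×4 + 1 = 41 overall.
Running totals: C#m ends at 2, Fmaj7 ends at 4, Bbmaj7 ends at 11, Ebsus4 ends at 18, Dm ends at 21, Ebm7 ends at 24, Bb7 ends at 27, Bmaj7 ends at 33, Gadd9 ends at 38, Eb7 ends at 42.
Beat 41 falls within Eb7.

Eb7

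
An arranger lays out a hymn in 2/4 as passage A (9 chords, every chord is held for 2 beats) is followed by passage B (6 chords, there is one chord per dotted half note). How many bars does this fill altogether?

18 bars

A: 9 × 2 = 18 beats = 9 bars.
B: 6 × 3 = 18 beats = 9 bars.
Total: 9 + 9 = 18 bars.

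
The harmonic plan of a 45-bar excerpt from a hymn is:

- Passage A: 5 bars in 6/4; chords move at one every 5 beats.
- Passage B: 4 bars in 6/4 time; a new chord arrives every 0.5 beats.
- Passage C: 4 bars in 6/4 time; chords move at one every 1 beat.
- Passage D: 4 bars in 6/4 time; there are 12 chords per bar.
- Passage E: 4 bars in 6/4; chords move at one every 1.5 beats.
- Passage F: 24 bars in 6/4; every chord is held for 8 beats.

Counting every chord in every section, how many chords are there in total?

A has 30 beats and chords last 5 each, so 6 chords.
B has 24 beats and chords last 0.5 each, so 48 chords.
C has 24 beats and chords last 1 each, so 24 chords.
D has 24 beats and chords last 0.5 each, so 48 chords.
E has 24 beats and chords last 1.5 each, so 16 chords.
F has 144 beats and chords last 8 each, so 18 chords.
Total: 6 + 48 + 24 + 48 + 16 + 18 = 160.

160 chords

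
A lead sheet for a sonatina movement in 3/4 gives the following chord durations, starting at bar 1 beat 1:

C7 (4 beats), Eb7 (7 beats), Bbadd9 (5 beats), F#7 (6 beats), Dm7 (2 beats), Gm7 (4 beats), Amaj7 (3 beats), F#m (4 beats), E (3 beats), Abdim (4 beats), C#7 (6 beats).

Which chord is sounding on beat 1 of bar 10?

Beat 1 of bar 10 is beat (10−1)×3 + 1 = 28 overall.
Running totals: C7 ends at 4, Eb7 ends at 11, Bbadd9 ends at 16, F#7 ends at 22, Dm7 ends at 24, Gm7 ends at 28.
Beat 28 falls within Gm7.

Gm7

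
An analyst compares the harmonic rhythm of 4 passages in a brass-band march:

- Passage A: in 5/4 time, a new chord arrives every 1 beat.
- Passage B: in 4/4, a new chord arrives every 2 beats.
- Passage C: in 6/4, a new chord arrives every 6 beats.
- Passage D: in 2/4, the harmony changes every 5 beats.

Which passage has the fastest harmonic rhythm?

Passage A

A: each chord is 1 beat in 5/4, so 5 per bar.
B: each chord is 2 beats in 4/4, so 2 per bar.
C: each chord is 6 beats in 6/4, so 1 per bar.
D: each chord is 5 beats in 2/4, so 0.4 per bar.
Fastest is A at 5 chords/bar.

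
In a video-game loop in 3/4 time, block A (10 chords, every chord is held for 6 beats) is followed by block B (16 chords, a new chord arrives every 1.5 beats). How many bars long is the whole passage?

A: 10 × 6 = 60 beats = 20 bars.
B: 16 × 1.5 = 24 beats = 8 bars.
Total: 20 + 8 = 28 bars.

28 bars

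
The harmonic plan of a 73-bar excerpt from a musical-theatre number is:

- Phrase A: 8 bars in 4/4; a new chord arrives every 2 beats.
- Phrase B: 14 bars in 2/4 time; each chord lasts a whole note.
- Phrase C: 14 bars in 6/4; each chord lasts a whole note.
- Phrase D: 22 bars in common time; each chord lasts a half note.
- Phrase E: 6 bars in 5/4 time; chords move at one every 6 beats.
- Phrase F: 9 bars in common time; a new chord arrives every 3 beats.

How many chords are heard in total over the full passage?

A has 32 beats and chords last 2 each, so 16 chords.
B has 28 beats and chords last 4 each, so 7 chords.
C has 84 beats and chords last 4 each, so 21 chords.
D has 88 beats and chords last 2 each, so 44 chords.
E has 30 beats and chords last 6 each, so 5 chords.
F has 36 beats and chords last 3 each, so 12 chords.
Total: 16 + 7 + 21 + 44 + 5 + 12 = 105.

105 chords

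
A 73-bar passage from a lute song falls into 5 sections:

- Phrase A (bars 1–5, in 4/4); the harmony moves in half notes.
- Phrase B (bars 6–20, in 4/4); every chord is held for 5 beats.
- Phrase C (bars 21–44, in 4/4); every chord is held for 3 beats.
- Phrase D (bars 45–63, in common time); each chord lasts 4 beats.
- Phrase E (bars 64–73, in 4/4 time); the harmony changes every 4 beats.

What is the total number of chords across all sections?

A has 20 beats and chords last 2 each, so 10 chords.
B has 60 beats and chords last 5 each, so 12 chords.
C has 96 beats and chords last 3 each, so 32 chords.
D has 76 beats and chords last 4 each, so 19 chords.
E has 40 beats and chords last 4 each, so 10 chords.
Total: 10 + 12 + 32 + 19 + 10 = 83.

83 chords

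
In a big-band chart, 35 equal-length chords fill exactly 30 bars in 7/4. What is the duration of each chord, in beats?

30 bars × 7 beats/bar = 210 beats total.
210 beats ÷ 35 chords = 6 beats per chord.

6 beats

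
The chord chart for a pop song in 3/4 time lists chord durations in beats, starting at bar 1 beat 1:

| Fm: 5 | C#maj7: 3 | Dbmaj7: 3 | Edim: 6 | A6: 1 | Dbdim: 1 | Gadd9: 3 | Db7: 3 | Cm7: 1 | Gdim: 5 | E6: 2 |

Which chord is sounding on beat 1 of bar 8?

Beat 1 of bar 8 is beat (8−1)×3 + 1 = 22 overall.
Running totals: Fm ends at 5, C#maj7 ends at 8, Dbmaj7 ends at 11, Edim ends at 17, A6 ends at 18, Dbdim ends at 19, Gadd9 ends at 22.
Beat 22 falls within Gadd9.

Gadd9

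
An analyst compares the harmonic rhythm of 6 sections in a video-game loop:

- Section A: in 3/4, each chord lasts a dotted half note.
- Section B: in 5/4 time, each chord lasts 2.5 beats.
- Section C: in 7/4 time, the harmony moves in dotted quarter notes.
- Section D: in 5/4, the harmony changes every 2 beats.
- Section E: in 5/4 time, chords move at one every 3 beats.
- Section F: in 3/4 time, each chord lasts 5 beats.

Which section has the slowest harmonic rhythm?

Section F

A: 3/3 = 1 chord/bar.
B: 5/2.5 = 2 chords/bar.
C: 7/1.5 = 14/3 chords/bar.
D: 5/2 = 2.5 chords/bar.
E: 5/3 = 5/3 chords/bar.
F: 3/5 = 0.6 chords/bar.
Slowest is F at 0.6 chords/bar.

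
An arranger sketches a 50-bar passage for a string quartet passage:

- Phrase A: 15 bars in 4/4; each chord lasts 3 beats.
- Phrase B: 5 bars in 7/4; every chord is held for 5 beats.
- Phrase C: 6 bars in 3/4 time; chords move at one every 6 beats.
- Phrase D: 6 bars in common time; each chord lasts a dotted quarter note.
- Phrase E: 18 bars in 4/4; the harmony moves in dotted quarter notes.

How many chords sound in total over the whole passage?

A: 15·4 = 60 beats, 60/3 = 20 chords.
B: 5·7 = 35 beats, 35/5 = 7 chords.
C: 6·3 = 18 beats, 18/6 = 3 chords.
D: 6·4 = 24 beats, 24/1.5 = 16 chords.
E: 18·4 = 72 beats, 72/1.5 = 48 chords.
Total: 20 + 7 + 3 + 16 + 48 = 94.

94 chords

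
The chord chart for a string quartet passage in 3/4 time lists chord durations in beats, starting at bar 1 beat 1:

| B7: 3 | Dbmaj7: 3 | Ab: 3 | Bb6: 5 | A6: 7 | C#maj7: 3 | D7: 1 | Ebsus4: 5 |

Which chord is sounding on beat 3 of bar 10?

Ebsus4

Beat 3 of bar 10 is beat (10−1)×3 + 3 = 30 overall.
Running totals: B7 ends at 3, Dbmaj7 ends at 6, Ab ends at 9, Bb6 ends at 14, A6 ends at 21, C#maj7 ends at 24, D7 ends at 25, Ebsus4 ends at 30.
Beat 30 falls within Ebsus4.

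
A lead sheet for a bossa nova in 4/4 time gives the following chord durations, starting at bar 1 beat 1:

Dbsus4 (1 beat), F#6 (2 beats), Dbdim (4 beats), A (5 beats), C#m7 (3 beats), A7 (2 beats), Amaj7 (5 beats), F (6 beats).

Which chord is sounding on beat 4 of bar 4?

Beat 4 of bar 4 is beat (4−1)×4 + 4 = 16 overall.
Running totals: Dbsus4 ends at 1, F#6 ends at 3, Dbdim ends at 7, A ends at 12, C#m7 ends at 15, A7 ends at 17.
Beat 16 falls within A7.

A7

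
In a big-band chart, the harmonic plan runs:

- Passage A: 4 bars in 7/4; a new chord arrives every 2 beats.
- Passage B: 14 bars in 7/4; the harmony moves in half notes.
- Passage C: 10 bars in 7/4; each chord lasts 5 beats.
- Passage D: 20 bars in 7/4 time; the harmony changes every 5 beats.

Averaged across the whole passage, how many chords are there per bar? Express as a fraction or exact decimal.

A: 4 × 7 = 28 beats ÷ 2 = 14 chords.
B: 14 × 7 = 98 beats ÷ 2 = 49 chords.
C: 10 × 7 = 70 beats ÷ 5 = 14 chords.
D: 20 × 7 = 140 beats ÷ 5 = 28 chords.
Overall: 105 chords over 48 bars → 105/48 = 35/16 chords per bar.

35/16 chords per bar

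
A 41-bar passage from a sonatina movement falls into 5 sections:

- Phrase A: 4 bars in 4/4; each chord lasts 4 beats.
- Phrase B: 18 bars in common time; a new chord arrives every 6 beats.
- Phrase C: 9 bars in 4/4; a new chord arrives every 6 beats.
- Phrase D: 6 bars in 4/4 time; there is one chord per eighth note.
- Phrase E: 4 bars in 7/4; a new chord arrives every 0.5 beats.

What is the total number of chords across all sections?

126 chords

A: 4 bars × 4 beats = 16 beats; 4 beats/chord → 4 chords.
B: 18 bars × 4 beats = 72 beats; 6 beats/chord → 12 chords.
C: 9 bars × 4 beats = 36 beats; 6 beats/chord → 6 chords.
D: 6 bars × 4 beats = 24 beats; 0.5 beats/chord → 48 chords.
E: 4 bars × 7 beats = 28 beats; 0.5 beats/chord → 56 chords.
Total: 4 + 12 + 6 + 48 + 56 = 126.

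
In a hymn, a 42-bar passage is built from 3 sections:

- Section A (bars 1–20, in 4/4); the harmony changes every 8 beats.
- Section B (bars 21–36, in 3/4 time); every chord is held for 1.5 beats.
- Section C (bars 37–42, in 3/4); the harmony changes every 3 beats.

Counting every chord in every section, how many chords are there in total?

48 chords

A has 80 beats and chords last 8 each, so 10 chords.
B has 48 beats and chords last 1.5 each, so 32 chords.
C has 18 beats and chords last 3 each, so 6 chords.
Total: 10 + 32 + 6 = 48.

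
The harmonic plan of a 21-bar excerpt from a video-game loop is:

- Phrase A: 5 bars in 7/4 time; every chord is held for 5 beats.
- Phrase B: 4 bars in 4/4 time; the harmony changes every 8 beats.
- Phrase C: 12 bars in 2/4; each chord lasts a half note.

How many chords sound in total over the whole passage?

A has 35 beats and chords last 5 each, so 7 chords.
B has 16 beats and chords last 8 each, so 2 chords.
C has 24 beats and chords last 2 each, so 12 chords.
Total: 7 + 2 + 12 = 21.

21 chords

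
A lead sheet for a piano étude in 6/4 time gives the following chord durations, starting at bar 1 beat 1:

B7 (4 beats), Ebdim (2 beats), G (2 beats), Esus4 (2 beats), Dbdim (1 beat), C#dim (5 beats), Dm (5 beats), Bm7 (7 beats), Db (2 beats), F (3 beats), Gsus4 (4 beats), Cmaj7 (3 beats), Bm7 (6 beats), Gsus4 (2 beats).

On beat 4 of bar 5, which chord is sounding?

Bm7

Beat 4 of bar 5 is beat (5−1)×6 + 4 = 28 overall.
Running totals: B7 ends at 4, Ebdim ends at 6, G ends at 8, Esus4 ends at 10, Dbdim ends at 11, C#dim ends at 16, Dm ends at 21, Bm7 ends at 28.
Beat 28 falls within Bm7.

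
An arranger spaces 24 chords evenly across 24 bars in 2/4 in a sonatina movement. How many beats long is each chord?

2 beats

24 bars × 2 beats/bar = 48 beats total.
48 beats ÷ 24 chords = 2 beats per chord.
(That is a half note.)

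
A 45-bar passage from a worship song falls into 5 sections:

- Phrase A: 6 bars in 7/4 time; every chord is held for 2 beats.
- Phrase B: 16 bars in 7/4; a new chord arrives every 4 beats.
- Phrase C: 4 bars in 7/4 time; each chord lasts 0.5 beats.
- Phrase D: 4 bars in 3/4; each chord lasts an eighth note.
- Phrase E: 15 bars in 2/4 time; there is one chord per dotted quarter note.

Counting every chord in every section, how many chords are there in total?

A: 6 bars × 7 beats = 42 beats; 2 beats/chord → 21 chords.
B: 16 bars × 7 beats = 112 beats; 4 beats/chord → 28 chords.
C: 4 bars × 7 beats = 28 beats; 0.5 beats/chord → 56 chords.
D: 4 bars × 3 beats = 12 beats; 0.5 beats/chord → 24 chords.
E: 15 bars × 2 beats = 30 beats; 1.5 beats/chord → 20 chords.
Total: 21 + 28 + 56 + 24 + 20 = 149.

149 chords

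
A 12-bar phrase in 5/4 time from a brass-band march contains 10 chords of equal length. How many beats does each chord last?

12 bars × 5 beats/bar = 60 beats total.
60 beats ÷ 10 chords = 6 beats per chord.

6 beats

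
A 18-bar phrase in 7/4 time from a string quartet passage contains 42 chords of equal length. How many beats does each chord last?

3 beats

18 bars × 7 beats/bar = 126 beats total.
126 beats ÷ 42 chords = 3 beats per chord.
(That is a dotted half note.)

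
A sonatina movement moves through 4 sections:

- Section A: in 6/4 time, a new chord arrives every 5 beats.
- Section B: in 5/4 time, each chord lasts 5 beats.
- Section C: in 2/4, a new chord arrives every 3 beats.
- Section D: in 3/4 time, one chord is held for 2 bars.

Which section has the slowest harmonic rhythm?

A: 6 beats/bar ÷ 5 beats/chord = 1.2 chords/bar.
B: 5 beats/bar ÷ 5 beats/chord = 1 chord/bar.
C: 2 beats/bar ÷ 3 beats/chord = 2/3 chords/bar.
D: 3 beats/bar ÷ 6 beats/chord = 0.5 chords/bar.
Slowest is D at 0.5 chords/bar.

Section D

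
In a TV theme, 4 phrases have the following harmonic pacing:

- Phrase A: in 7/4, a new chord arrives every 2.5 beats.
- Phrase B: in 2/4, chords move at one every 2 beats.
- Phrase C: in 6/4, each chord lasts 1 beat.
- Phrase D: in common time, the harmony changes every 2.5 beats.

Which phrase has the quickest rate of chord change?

A: 7 beats/bar ÷ 2.5 beats/chord = 2.8 chords/bar.
B: 2 beats/bar ÷ 2 beats/chord = 1 chord/bar.
C: 6 beats/bar ÷ 1 beat/chord = 6 chords/bar.
D: 4 beats/bar ÷ 2.5 beats/chord = 1.6 chords/bar.
Fastest is C at 6 chords/bar.

Phrase C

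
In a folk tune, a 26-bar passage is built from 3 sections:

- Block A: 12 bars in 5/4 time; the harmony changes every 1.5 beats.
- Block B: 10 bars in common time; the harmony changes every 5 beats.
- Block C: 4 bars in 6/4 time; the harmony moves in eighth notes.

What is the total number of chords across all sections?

96 chords

A: 12 bars × 5 beats = 60 beats; 1.5 beats/chord → 40 chords.
B: 10 bars × 4 beats = 40 beats; 5 beats/chord → 8 chords.
C: 4 bars × 6 beats = 24 beats; 0.5 beats/chord → 48 chords.
Total: 40 + 8 + 48 = 96.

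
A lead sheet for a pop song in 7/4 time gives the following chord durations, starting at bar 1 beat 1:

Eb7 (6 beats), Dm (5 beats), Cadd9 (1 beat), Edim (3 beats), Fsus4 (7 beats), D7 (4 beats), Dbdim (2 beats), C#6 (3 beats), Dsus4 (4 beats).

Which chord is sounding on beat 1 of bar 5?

Beat 1 of bar 5 is beat (5−1)×7 + 1 = 29 overall.
Running totals: Eb7 ends at 6, Dm ends at 11, Cadd9 ends at 12, Edim ends at 15, Fsus4 ends at 22, D7 ends at 26, Dbdim ends at 28, C#6 ends at 31.
Beat 29 falls within C#6.

C#6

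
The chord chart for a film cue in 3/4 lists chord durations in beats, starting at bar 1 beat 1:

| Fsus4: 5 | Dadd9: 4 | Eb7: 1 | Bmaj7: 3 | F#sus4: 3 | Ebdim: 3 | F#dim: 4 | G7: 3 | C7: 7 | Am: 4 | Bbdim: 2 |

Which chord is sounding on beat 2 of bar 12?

Beat 2 of bar 12 is beat (12−1)×3 + 2 = 35 overall.
Running totals: Fsus4 ends at 5, Dadd9 ends at 9, Eb7 ends at 10, Bmaj7 ends at 13, F#sus4 ends at 16, Ebdim ends at 19, F#dim ends at 23, G7 ends at 26, C7 ends at 33, Am ends at 37.
Beat 35 falls within Am.

Am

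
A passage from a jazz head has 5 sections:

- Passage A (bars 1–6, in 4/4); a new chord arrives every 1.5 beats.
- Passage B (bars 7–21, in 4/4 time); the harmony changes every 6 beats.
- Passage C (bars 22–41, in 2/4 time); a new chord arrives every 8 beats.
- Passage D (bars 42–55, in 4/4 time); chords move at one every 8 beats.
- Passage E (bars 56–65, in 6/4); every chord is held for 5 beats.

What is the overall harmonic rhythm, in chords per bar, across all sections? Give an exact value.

A: 6 × 4 = 24 beats ÷ 1.5 = 16 chords.
B: 15 × 4 = 60 beats ÷ 6 = 10 chords.
C: 20 × 2 = 40 beats ÷ 8 = 5 chords.
D: 14 × 4 = 56 beats ÷ 8 = 7 chords.
E: 10 × 6 = 60 beats ÷ 5 = 12 chords.
Overall: 50 chords over 65 bars → 50/65 = 10/13 chords per bar.

10/13 chords per bar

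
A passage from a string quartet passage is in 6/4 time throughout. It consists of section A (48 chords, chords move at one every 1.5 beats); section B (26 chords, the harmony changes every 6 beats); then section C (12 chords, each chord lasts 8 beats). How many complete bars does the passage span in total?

54 bars

A: 48 × 1.5 = 72 beats = 12 bars.
B: 26 × 6 = 156 beats = 26 bars.
C: 12 × 8 = 96 beats = 16 bars.
Total: 12 + 26 + 16 = 54 bars.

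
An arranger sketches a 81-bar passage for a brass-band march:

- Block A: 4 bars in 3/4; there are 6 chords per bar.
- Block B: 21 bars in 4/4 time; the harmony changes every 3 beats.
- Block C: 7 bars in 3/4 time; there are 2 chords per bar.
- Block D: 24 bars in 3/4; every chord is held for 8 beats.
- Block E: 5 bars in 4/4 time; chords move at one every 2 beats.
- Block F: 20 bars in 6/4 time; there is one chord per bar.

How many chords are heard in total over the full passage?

A has 12 beats and chords last 0.5 each, so 24 chords.
B has 84 beats and chords last 3 each, so 28 chords.
C has 21 beats and chords last 1.5 each, so 14 chords.
D has 72 beats and chords last 8 each, so 9 chords.
E has 20 beats and chords last 2 each, so 10 chords.
F has 120 beats and chords last 6 each, so 20 chords.
Total: 24 + 28 + 14 + 9 + 10 + 20 = 105.

105 chords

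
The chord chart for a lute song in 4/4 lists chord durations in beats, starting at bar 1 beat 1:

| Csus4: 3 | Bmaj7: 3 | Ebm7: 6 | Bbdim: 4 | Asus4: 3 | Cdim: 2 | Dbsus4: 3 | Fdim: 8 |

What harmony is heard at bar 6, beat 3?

Beat 3 of bar 6 is beat (6−1)×4 + 3 = 23 overall.
Running totals: Csus4 ends at 3, Bmaj7 ends at 6, Ebm7 ends at 12, Bbdim ends at 16, Asus4 ends at 19, Cdim ends at 21, Dbsus4 ends at 24.
Beat 23 falls within Dbsus4.

Dbsus4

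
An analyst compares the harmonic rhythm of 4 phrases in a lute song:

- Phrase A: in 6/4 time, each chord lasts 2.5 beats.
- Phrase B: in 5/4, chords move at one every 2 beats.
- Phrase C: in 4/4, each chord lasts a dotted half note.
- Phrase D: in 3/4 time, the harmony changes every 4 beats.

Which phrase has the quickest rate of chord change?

A: 6/2.5 = 2.4 chords/bar.
B: 5/2 = 2.5 chords/bar.
C: 4/3 = 4/3 chords/bar.
D: 3/4 = 0.75 chords/bar.
Fastest is B at 2.5 chords/bar.

Phrase B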